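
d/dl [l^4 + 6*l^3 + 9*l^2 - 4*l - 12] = 4*l^3 + 18*l^2 + 18*l - 4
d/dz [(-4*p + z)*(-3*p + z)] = -7*p + 2*z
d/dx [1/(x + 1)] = -1/(x + 1)^2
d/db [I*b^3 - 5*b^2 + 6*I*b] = 3*I*b^2 - 10*b + 6*I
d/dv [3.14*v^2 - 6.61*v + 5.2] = 6.28*v - 6.61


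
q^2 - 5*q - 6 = (q - 6)*(q + 1)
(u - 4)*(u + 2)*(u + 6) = u^3 + 4*u^2 - 20*u - 48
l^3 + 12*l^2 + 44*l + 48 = (l + 2)*(l + 4)*(l + 6)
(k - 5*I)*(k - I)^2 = k^3 - 7*I*k^2 - 11*k + 5*I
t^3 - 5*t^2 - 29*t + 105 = (t - 7)*(t - 3)*(t + 5)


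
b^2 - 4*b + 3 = (b - 3)*(b - 1)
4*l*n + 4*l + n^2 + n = (4*l + n)*(n + 1)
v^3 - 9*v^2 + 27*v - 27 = (v - 3)^3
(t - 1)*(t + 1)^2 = t^3 + t^2 - t - 1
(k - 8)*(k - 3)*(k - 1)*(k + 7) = k^4 - 5*k^3 - 49*k^2 + 221*k - 168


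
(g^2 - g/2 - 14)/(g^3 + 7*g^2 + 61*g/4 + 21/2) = 2*(g - 4)/(2*g^2 + 7*g + 6)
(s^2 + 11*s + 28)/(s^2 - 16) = (s + 7)/(s - 4)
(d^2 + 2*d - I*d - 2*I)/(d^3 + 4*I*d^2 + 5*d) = (d + 2)/(d*(d + 5*I))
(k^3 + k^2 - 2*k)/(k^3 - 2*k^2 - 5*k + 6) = k/(k - 3)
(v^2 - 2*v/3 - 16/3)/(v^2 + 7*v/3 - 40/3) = (v + 2)/(v + 5)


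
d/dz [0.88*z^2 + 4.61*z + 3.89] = 1.76*z + 4.61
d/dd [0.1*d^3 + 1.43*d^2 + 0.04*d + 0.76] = 0.3*d^2 + 2.86*d + 0.04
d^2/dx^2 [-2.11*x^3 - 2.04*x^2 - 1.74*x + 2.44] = -12.66*x - 4.08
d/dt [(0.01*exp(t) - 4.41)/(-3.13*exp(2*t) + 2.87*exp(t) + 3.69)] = (0.0313*exp(2*t) - 27.6066*exp(t) + 12.6936)*exp(t)/(9.7969*exp(4*t) - 17.9662*exp(3*t) - 14.8625*exp(2*t) + 21.1806*exp(t) + 13.6161)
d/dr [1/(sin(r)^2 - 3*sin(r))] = (3 - 2*sin(r))*cos(r)/((sin(r) - 3)^2*sin(r)^2)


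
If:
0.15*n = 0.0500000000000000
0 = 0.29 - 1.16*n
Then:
No Solution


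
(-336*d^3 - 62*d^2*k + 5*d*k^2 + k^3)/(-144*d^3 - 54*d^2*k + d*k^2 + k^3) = (7*d + k)/(3*d + k)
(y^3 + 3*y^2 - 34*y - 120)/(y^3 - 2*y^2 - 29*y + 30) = (y + 4)/(y - 1)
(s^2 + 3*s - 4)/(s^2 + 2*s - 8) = (s - 1)/(s - 2)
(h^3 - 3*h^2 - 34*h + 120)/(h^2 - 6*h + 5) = (h^2 + 2*h - 24)/(h - 1)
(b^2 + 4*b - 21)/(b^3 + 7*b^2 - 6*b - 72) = (b + 7)/(b^2 + 10*b + 24)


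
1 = 1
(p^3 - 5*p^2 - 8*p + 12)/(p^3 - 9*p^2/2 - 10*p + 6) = 2*(p - 1)/(2*p - 1)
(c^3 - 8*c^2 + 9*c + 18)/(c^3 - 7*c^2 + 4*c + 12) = (c - 3)/(c - 2)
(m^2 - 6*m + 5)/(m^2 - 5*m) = (m - 1)/m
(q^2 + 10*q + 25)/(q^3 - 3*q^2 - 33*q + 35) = (q + 5)/(q^2 - 8*q + 7)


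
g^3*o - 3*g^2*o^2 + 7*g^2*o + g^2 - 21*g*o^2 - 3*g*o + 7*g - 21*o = (g + 7)*(g - 3*o)*(g*o + 1)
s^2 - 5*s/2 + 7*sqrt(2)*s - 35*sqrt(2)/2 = (s - 5/2)*(s + 7*sqrt(2))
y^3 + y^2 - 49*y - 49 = (y - 7)*(y + 1)*(y + 7)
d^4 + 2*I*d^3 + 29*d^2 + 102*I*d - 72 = (d - 6*I)*(d + I)*(d + 3*I)*(d + 4*I)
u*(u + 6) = u^2 + 6*u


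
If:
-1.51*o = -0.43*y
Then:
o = 0.28476821192053*y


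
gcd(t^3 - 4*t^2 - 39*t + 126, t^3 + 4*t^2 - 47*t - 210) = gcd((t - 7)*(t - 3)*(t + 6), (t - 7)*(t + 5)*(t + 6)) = t^2 - t - 42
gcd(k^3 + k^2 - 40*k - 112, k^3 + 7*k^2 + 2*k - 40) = k + 4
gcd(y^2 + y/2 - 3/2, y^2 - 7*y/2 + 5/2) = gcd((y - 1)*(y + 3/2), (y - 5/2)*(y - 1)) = y - 1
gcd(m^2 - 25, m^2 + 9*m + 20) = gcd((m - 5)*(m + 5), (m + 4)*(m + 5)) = m + 5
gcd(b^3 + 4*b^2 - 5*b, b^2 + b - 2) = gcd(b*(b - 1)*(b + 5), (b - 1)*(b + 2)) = b - 1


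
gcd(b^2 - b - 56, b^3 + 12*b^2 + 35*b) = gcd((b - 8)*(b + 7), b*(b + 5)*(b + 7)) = b + 7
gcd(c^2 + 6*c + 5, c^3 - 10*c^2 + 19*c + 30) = c + 1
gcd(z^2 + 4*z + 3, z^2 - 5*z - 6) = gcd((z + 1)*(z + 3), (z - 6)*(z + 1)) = z + 1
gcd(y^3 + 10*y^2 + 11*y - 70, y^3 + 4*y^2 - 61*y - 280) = y^2 + 12*y + 35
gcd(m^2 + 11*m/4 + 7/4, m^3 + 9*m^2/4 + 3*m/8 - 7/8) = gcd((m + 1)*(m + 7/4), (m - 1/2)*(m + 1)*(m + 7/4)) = m^2 + 11*m/4 + 7/4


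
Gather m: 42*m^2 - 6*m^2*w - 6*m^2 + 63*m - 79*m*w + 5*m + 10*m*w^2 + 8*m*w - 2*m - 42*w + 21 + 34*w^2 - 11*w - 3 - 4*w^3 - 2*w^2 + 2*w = m^2*(36 - 6*w) + m*(10*w^2 - 71*w + 66) - 4*w^3 + 32*w^2 - 51*w + 18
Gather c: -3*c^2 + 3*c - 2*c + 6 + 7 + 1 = -3*c^2 + c + 14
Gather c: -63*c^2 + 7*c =-63*c^2 + 7*c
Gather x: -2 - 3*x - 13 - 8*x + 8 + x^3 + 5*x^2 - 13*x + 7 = x^3 + 5*x^2 - 24*x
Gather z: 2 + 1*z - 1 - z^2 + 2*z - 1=-z^2 + 3*z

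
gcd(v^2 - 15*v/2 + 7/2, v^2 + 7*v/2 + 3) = 1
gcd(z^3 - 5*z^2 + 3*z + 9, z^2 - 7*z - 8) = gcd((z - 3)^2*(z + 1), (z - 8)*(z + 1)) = z + 1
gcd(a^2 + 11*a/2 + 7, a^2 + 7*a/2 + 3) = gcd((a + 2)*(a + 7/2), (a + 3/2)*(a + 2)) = a + 2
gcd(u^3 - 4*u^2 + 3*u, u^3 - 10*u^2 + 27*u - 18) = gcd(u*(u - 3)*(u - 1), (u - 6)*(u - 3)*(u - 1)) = u^2 - 4*u + 3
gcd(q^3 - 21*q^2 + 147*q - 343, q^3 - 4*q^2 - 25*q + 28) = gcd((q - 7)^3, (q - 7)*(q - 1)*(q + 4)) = q - 7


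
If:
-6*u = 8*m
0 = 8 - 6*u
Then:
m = -1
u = 4/3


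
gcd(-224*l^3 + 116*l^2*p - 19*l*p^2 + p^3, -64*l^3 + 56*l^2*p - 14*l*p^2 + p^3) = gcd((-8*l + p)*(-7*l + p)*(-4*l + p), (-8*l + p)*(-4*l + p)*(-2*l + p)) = 32*l^2 - 12*l*p + p^2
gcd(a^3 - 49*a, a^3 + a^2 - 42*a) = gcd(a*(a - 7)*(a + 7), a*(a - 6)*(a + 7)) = a^2 + 7*a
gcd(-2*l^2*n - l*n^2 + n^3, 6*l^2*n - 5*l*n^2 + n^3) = 2*l*n - n^2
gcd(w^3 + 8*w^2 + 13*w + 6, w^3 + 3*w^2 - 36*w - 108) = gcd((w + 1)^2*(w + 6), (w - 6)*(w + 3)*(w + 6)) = w + 6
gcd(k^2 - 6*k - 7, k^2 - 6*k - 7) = k^2 - 6*k - 7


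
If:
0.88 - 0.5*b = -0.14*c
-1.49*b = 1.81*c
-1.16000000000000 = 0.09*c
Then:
No Solution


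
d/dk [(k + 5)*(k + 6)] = 2*k + 11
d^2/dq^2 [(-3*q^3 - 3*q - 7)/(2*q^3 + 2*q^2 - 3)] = 2*(12*q^6 - 36*q^5 - 312*q^4 - 254*q^3 - 192*q^2 - 261*q - 42)/(8*q^9 + 24*q^8 + 24*q^7 - 28*q^6 - 72*q^5 - 36*q^4 + 54*q^3 + 54*q^2 - 27)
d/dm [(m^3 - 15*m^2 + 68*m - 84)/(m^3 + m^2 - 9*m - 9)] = 2*(8*m^4 - 77*m^3 + 146*m^2 + 219*m - 684)/(m^6 + 2*m^5 - 17*m^4 - 36*m^3 + 63*m^2 + 162*m + 81)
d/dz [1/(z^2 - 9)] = -2*z/(z^2 - 9)^2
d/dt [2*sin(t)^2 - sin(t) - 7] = (4*sin(t) - 1)*cos(t)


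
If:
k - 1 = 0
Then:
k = 1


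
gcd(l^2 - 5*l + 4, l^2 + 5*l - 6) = l - 1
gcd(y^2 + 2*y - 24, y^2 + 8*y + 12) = y + 6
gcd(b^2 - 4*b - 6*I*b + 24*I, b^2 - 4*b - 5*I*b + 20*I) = b - 4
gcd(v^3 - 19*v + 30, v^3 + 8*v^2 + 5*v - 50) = v^2 + 3*v - 10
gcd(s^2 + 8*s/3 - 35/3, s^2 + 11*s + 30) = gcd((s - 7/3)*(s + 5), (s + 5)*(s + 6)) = s + 5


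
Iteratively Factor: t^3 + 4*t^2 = (t)*(t^2 + 4*t) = t*(t + 4)*(t)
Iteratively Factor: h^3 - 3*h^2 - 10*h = (h)*(h^2 - 3*h - 10) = h*(h + 2)*(h - 5)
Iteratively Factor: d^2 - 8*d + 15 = (d - 3)*(d - 5)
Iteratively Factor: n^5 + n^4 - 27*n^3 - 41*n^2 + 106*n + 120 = (n - 2)*(n^4 + 3*n^3 - 21*n^2 - 83*n - 60) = (n - 2)*(n + 4)*(n^3 - n^2 - 17*n - 15) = (n - 5)*(n - 2)*(n + 4)*(n^2 + 4*n + 3) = (n - 5)*(n - 2)*(n + 3)*(n + 4)*(n + 1)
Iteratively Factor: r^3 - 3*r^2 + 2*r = (r - 1)*(r^2 - 2*r) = (r - 2)*(r - 1)*(r)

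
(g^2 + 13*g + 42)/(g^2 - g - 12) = (g^2 + 13*g + 42)/(g^2 - g - 12)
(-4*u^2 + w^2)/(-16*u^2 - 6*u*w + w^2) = (2*u - w)/(8*u - w)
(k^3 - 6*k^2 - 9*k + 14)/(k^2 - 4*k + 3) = (k^2 - 5*k - 14)/(k - 3)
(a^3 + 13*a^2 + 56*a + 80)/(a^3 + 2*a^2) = (a^3 + 13*a^2 + 56*a + 80)/(a^2*(a + 2))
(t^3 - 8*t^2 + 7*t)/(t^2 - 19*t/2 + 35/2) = 2*t*(t - 1)/(2*t - 5)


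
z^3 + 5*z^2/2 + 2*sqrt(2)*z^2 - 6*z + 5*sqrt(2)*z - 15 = (z + 5/2)*(z - sqrt(2))*(z + 3*sqrt(2))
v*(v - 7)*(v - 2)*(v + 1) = v^4 - 8*v^3 + 5*v^2 + 14*v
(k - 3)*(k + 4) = k^2 + k - 12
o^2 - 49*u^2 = (o - 7*u)*(o + 7*u)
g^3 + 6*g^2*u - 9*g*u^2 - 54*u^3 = (g - 3*u)*(g + 3*u)*(g + 6*u)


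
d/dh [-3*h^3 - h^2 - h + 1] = -9*h^2 - 2*h - 1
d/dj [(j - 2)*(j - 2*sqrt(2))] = 2*j - 2*sqrt(2) - 2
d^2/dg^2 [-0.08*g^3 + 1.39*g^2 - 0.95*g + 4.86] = 2.78 - 0.48*g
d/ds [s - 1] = 1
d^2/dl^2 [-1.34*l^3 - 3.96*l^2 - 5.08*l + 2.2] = -8.04*l - 7.92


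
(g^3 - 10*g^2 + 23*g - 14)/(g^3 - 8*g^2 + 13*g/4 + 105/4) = 4*(g^2 - 3*g + 2)/(4*g^2 - 4*g - 15)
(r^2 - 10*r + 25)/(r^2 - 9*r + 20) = (r - 5)/(r - 4)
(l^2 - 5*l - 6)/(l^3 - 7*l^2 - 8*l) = (l - 6)/(l*(l - 8))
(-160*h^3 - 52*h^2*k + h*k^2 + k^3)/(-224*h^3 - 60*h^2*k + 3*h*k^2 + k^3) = (5*h + k)/(7*h + k)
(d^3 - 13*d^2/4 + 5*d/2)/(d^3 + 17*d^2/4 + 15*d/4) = (4*d^2 - 13*d + 10)/(4*d^2 + 17*d + 15)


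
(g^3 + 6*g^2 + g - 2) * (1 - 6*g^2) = -6*g^5 - 36*g^4 - 5*g^3 + 18*g^2 + g - 2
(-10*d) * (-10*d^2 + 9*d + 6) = 100*d^3 - 90*d^2 - 60*d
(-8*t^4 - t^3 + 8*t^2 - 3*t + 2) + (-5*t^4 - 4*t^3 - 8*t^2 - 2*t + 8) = -13*t^4 - 5*t^3 - 5*t + 10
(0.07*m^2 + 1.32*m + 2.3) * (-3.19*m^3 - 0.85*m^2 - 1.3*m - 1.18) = -0.2233*m^5 - 4.2703*m^4 - 8.55*m^3 - 3.7536*m^2 - 4.5476*m - 2.714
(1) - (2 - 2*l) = 2*l - 1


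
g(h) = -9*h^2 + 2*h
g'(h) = 2 - 18*h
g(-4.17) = -164.84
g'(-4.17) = 77.06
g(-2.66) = -69.00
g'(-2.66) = 49.88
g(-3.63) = -125.85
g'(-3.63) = 67.34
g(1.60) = -19.84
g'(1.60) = -26.80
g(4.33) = -160.08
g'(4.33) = -75.94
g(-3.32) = -105.84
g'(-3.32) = 61.76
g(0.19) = 0.06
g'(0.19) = -1.42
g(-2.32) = -53.08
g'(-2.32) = 43.76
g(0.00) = 0.00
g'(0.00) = 2.00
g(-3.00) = -87.00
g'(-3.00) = 56.00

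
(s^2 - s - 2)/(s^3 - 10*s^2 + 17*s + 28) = (s - 2)/(s^2 - 11*s + 28)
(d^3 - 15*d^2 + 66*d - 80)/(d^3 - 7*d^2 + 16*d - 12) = (d^2 - 13*d + 40)/(d^2 - 5*d + 6)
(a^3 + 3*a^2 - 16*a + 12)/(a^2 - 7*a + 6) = (a^2 + 4*a - 12)/(a - 6)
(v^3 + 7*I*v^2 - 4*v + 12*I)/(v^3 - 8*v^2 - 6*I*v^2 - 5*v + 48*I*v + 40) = (v^2 + 8*I*v - 12)/(v^2 - v*(8 + 5*I) + 40*I)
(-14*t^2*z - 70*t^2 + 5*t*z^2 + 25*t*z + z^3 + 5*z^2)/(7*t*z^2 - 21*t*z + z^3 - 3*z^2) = (-2*t*z - 10*t + z^2 + 5*z)/(z*(z - 3))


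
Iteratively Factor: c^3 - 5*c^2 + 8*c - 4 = (c - 2)*(c^2 - 3*c + 2) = (c - 2)^2*(c - 1)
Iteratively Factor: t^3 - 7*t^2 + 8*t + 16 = (t - 4)*(t^2 - 3*t - 4) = (t - 4)^2*(t + 1)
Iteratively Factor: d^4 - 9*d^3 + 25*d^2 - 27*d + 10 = (d - 1)*(d^3 - 8*d^2 + 17*d - 10) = (d - 2)*(d - 1)*(d^2 - 6*d + 5) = (d - 2)*(d - 1)^2*(d - 5)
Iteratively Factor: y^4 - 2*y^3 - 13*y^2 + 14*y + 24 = (y + 3)*(y^3 - 5*y^2 + 2*y + 8) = (y - 4)*(y + 3)*(y^2 - y - 2) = (y - 4)*(y - 2)*(y + 3)*(y + 1)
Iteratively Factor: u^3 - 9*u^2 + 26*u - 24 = (u - 2)*(u^2 - 7*u + 12) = (u - 3)*(u - 2)*(u - 4)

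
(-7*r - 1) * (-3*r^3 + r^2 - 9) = 21*r^4 - 4*r^3 - r^2 + 63*r + 9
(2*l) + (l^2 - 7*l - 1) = l^2 - 5*l - 1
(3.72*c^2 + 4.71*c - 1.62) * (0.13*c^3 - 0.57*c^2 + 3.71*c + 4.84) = 0.4836*c^5 - 1.5081*c^4 + 10.9059*c^3 + 36.4023*c^2 + 16.7862*c - 7.8408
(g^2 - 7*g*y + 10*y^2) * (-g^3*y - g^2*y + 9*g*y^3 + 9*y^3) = -g^5*y + 7*g^4*y^2 - g^4*y - g^3*y^3 + 7*g^3*y^2 - 63*g^2*y^4 - g^2*y^3 + 90*g*y^5 - 63*g*y^4 + 90*y^5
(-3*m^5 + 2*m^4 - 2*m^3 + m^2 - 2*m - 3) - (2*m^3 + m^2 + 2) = -3*m^5 + 2*m^4 - 4*m^3 - 2*m - 5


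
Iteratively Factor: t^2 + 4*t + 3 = (t + 1)*(t + 3)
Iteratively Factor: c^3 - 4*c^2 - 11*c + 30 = (c - 5)*(c^2 + c - 6) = (c - 5)*(c + 3)*(c - 2)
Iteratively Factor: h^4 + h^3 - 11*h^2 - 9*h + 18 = (h + 2)*(h^3 - h^2 - 9*h + 9) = (h - 3)*(h + 2)*(h^2 + 2*h - 3) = (h - 3)*(h + 2)*(h + 3)*(h - 1)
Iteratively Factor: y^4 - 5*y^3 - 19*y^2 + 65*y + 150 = (y + 3)*(y^3 - 8*y^2 + 5*y + 50) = (y - 5)*(y + 3)*(y^2 - 3*y - 10) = (y - 5)*(y + 2)*(y + 3)*(y - 5)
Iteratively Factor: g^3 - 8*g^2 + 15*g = (g - 5)*(g^2 - 3*g) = (g - 5)*(g - 3)*(g)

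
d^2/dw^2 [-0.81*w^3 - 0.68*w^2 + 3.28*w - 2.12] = -4.86*w - 1.36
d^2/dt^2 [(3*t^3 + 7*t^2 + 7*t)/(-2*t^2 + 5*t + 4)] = 2*(-197*t^3 - 348*t^2 - 312*t + 28)/(8*t^6 - 60*t^5 + 102*t^4 + 115*t^3 - 204*t^2 - 240*t - 64)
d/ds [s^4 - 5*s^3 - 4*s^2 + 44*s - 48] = 4*s^3 - 15*s^2 - 8*s + 44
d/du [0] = 0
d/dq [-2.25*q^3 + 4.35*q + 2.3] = 4.35 - 6.75*q^2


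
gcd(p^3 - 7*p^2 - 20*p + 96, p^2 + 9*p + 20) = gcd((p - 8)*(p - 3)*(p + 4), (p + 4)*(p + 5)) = p + 4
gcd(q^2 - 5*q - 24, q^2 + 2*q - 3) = q + 3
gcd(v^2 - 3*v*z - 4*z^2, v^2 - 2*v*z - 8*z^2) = -v + 4*z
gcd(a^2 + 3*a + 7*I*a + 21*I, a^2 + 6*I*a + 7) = a + 7*I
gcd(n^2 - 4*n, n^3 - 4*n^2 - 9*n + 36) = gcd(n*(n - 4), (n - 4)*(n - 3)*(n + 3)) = n - 4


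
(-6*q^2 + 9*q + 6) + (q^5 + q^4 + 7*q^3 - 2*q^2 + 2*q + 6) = q^5 + q^4 + 7*q^3 - 8*q^2 + 11*q + 12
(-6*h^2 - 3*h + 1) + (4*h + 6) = -6*h^2 + h + 7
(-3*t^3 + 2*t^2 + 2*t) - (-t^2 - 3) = -3*t^3 + 3*t^2 + 2*t + 3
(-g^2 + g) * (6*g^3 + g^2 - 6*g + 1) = -6*g^5 + 5*g^4 + 7*g^3 - 7*g^2 + g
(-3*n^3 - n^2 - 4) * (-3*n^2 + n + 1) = 9*n^5 - 4*n^3 + 11*n^2 - 4*n - 4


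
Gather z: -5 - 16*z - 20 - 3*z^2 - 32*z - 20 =-3*z^2 - 48*z - 45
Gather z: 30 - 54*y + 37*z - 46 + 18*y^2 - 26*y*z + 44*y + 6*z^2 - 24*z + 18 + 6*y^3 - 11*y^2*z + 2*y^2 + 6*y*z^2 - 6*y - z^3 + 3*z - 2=6*y^3 + 20*y^2 - 16*y - z^3 + z^2*(6*y + 6) + z*(-11*y^2 - 26*y + 16)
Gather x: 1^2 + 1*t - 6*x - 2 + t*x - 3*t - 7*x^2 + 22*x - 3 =-2*t - 7*x^2 + x*(t + 16) - 4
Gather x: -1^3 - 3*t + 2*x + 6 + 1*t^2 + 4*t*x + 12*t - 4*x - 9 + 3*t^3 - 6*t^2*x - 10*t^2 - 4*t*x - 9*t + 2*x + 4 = 3*t^3 - 6*t^2*x - 9*t^2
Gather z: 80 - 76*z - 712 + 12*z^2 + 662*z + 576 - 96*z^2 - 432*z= -84*z^2 + 154*z - 56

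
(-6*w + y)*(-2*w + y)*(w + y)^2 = 12*w^4 + 16*w^3*y - 3*w^2*y^2 - 6*w*y^3 + y^4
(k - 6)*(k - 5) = k^2 - 11*k + 30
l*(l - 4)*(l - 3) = l^3 - 7*l^2 + 12*l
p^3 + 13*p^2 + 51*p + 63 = (p + 3)^2*(p + 7)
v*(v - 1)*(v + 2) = v^3 + v^2 - 2*v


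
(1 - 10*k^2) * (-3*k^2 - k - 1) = 30*k^4 + 10*k^3 + 7*k^2 - k - 1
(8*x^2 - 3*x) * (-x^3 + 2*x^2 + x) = -8*x^5 + 19*x^4 + 2*x^3 - 3*x^2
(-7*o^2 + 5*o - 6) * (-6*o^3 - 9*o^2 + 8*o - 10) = 42*o^5 + 33*o^4 - 65*o^3 + 164*o^2 - 98*o + 60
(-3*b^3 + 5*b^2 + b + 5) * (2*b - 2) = -6*b^4 + 16*b^3 - 8*b^2 + 8*b - 10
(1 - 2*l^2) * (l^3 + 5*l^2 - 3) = -2*l^5 - 10*l^4 + l^3 + 11*l^2 - 3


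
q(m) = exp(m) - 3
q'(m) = exp(m)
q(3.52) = 30.78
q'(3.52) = 33.78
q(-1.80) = -2.83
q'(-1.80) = 0.17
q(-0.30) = -2.26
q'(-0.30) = 0.74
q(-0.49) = -2.39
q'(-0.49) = 0.61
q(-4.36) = -2.99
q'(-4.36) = 0.01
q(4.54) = 90.69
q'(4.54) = 93.69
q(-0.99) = -2.63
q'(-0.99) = 0.37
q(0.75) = -0.88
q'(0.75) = 2.12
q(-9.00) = -3.00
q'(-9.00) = 0.00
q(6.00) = 400.43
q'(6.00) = 403.43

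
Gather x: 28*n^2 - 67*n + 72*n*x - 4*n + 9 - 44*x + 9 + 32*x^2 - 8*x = 28*n^2 - 71*n + 32*x^2 + x*(72*n - 52) + 18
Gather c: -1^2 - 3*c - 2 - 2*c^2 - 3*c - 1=-2*c^2 - 6*c - 4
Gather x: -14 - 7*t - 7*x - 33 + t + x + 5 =-6*t - 6*x - 42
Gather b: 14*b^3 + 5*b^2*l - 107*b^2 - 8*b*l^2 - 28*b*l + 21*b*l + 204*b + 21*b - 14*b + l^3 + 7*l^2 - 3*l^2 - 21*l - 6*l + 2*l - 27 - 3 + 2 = 14*b^3 + b^2*(5*l - 107) + b*(-8*l^2 - 7*l + 211) + l^3 + 4*l^2 - 25*l - 28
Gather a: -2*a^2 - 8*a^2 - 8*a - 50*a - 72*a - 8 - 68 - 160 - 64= -10*a^2 - 130*a - 300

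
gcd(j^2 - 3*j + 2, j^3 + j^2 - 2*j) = j - 1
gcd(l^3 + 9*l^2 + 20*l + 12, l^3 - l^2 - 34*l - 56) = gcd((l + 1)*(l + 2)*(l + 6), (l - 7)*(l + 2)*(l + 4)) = l + 2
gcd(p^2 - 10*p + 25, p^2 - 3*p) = 1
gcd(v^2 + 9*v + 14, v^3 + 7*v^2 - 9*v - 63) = v + 7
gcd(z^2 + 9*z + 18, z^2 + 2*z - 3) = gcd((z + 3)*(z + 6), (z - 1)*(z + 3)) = z + 3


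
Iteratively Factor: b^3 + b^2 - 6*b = (b + 3)*(b^2 - 2*b) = b*(b + 3)*(b - 2)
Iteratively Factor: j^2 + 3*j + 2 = (j + 1)*(j + 2)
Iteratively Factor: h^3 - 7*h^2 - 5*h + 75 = (h - 5)*(h^2 - 2*h - 15) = (h - 5)*(h + 3)*(h - 5)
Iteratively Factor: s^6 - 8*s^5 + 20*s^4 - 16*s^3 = (s)*(s^5 - 8*s^4 + 20*s^3 - 16*s^2) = s^2*(s^4 - 8*s^3 + 20*s^2 - 16*s) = s^2*(s - 2)*(s^3 - 6*s^2 + 8*s) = s^3*(s - 2)*(s^2 - 6*s + 8) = s^3*(s - 4)*(s - 2)*(s - 2)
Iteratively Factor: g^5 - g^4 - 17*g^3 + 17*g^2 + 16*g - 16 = (g - 1)*(g^4 - 17*g^2 + 16) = (g - 1)*(g + 4)*(g^3 - 4*g^2 - g + 4) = (g - 1)^2*(g + 4)*(g^2 - 3*g - 4) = (g - 1)^2*(g + 1)*(g + 4)*(g - 4)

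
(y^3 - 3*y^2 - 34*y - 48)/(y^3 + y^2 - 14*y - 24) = (y - 8)/(y - 4)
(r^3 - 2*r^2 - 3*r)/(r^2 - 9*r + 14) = r*(r^2 - 2*r - 3)/(r^2 - 9*r + 14)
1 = 1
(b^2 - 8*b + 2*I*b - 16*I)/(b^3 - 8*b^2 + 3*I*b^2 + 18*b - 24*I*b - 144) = (b + 2*I)/(b^2 + 3*I*b + 18)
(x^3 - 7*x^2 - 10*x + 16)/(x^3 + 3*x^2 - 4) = (x - 8)/(x + 2)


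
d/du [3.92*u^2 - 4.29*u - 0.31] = 7.84*u - 4.29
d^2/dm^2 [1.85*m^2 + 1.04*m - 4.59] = 3.70000000000000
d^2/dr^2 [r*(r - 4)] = 2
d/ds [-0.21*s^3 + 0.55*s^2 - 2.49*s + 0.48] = -0.63*s^2 + 1.1*s - 2.49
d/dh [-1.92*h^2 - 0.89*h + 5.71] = -3.84*h - 0.89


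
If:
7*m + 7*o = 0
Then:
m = -o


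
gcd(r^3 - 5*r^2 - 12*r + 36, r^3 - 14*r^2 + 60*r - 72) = r^2 - 8*r + 12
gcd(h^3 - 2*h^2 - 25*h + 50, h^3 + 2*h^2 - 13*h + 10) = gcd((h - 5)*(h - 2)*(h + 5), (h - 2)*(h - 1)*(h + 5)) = h^2 + 3*h - 10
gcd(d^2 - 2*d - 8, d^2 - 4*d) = d - 4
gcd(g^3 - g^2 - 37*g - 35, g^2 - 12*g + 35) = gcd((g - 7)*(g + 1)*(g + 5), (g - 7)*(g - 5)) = g - 7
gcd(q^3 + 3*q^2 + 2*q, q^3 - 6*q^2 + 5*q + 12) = q + 1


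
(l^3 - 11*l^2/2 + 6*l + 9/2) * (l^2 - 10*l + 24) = l^5 - 31*l^4/2 + 85*l^3 - 375*l^2/2 + 99*l + 108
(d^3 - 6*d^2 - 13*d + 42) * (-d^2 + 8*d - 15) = -d^5 + 14*d^4 - 50*d^3 - 56*d^2 + 531*d - 630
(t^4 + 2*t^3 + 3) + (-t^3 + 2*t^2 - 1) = t^4 + t^3 + 2*t^2 + 2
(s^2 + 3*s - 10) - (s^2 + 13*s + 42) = -10*s - 52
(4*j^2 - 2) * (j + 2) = 4*j^3 + 8*j^2 - 2*j - 4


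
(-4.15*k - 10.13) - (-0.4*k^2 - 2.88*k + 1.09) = 0.4*k^2 - 1.27*k - 11.22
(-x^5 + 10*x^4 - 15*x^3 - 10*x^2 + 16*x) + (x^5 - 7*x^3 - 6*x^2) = 10*x^4 - 22*x^3 - 16*x^2 + 16*x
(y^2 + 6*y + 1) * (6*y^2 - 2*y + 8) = 6*y^4 + 34*y^3 + 2*y^2 + 46*y + 8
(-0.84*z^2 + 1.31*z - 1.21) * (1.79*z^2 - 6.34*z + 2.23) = -1.5036*z^4 + 7.6705*z^3 - 12.3445*z^2 + 10.5927*z - 2.6983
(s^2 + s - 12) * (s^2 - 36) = s^4 + s^3 - 48*s^2 - 36*s + 432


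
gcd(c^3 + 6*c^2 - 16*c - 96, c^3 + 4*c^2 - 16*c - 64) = c^2 - 16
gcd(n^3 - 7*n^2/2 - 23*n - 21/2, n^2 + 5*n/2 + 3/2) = 1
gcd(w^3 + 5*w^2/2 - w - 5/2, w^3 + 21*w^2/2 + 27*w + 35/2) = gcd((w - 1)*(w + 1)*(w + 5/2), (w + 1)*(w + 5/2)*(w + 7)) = w^2 + 7*w/2 + 5/2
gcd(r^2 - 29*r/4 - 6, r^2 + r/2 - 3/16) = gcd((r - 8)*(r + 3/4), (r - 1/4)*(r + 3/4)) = r + 3/4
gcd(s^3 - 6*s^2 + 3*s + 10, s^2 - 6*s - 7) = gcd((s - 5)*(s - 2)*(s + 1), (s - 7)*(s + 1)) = s + 1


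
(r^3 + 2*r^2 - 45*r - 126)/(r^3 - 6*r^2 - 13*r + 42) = (r + 6)/(r - 2)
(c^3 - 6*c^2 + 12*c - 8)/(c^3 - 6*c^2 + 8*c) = (c^2 - 4*c + 4)/(c*(c - 4))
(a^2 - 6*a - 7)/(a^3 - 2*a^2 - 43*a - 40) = (a - 7)/(a^2 - 3*a - 40)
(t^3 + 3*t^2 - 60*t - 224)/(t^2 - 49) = (t^2 - 4*t - 32)/(t - 7)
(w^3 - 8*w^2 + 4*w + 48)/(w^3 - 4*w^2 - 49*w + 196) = (w^2 - 4*w - 12)/(w^2 - 49)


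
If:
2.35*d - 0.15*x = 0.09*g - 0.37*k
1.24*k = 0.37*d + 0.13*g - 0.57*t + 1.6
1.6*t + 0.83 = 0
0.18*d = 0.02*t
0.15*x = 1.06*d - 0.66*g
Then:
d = -0.06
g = -0.80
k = 1.43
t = -0.52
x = 3.10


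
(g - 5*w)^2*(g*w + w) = g^3*w - 10*g^2*w^2 + g^2*w + 25*g*w^3 - 10*g*w^2 + 25*w^3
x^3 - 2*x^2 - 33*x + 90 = (x - 5)*(x - 3)*(x + 6)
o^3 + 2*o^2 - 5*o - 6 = (o - 2)*(o + 1)*(o + 3)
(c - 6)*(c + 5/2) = c^2 - 7*c/2 - 15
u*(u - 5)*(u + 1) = u^3 - 4*u^2 - 5*u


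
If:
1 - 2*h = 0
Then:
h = 1/2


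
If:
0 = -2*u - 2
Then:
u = -1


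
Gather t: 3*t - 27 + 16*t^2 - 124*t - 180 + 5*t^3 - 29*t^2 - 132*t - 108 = 5*t^3 - 13*t^2 - 253*t - 315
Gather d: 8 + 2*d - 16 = 2*d - 8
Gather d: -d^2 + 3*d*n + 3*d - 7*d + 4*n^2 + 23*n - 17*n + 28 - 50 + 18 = -d^2 + d*(3*n - 4) + 4*n^2 + 6*n - 4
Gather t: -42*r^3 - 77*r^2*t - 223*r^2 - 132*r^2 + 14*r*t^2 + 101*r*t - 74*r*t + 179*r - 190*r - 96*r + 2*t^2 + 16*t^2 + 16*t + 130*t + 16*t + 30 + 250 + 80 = -42*r^3 - 355*r^2 - 107*r + t^2*(14*r + 18) + t*(-77*r^2 + 27*r + 162) + 360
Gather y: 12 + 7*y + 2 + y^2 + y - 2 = y^2 + 8*y + 12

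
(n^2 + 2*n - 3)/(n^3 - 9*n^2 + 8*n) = (n + 3)/(n*(n - 8))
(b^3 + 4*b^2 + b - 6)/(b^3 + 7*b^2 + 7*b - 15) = (b + 2)/(b + 5)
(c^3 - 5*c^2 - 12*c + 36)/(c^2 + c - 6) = c - 6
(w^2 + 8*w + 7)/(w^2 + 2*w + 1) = (w + 7)/(w + 1)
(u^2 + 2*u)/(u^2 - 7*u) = (u + 2)/(u - 7)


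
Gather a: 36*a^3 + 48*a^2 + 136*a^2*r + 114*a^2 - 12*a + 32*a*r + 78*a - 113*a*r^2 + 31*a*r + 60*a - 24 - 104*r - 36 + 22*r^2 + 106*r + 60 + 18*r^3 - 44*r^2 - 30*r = 36*a^3 + a^2*(136*r + 162) + a*(-113*r^2 + 63*r + 126) + 18*r^3 - 22*r^2 - 28*r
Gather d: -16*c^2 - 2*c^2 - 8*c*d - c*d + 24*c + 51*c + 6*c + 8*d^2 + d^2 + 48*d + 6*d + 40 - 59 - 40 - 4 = -18*c^2 + 81*c + 9*d^2 + d*(54 - 9*c) - 63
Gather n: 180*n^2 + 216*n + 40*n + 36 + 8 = 180*n^2 + 256*n + 44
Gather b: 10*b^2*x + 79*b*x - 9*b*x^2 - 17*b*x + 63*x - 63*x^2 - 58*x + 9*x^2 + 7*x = 10*b^2*x + b*(-9*x^2 + 62*x) - 54*x^2 + 12*x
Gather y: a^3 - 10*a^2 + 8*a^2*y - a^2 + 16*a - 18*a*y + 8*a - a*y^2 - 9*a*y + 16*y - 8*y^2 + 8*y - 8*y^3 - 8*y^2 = a^3 - 11*a^2 + 24*a - 8*y^3 + y^2*(-a - 16) + y*(8*a^2 - 27*a + 24)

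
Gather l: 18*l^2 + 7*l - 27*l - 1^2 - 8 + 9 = 18*l^2 - 20*l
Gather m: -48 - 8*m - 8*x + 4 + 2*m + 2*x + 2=-6*m - 6*x - 42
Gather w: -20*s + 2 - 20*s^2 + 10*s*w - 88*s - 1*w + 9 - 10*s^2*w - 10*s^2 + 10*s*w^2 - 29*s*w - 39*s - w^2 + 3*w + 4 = -30*s^2 - 147*s + w^2*(10*s - 1) + w*(-10*s^2 - 19*s + 2) + 15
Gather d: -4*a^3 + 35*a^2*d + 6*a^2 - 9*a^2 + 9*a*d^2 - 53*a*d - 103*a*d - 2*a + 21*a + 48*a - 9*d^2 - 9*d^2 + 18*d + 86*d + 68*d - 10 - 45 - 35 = -4*a^3 - 3*a^2 + 67*a + d^2*(9*a - 18) + d*(35*a^2 - 156*a + 172) - 90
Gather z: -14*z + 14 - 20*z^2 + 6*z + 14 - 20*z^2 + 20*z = -40*z^2 + 12*z + 28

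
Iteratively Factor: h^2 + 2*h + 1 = (h + 1)*(h + 1)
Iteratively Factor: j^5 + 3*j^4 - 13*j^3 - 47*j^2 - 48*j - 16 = (j - 4)*(j^4 + 7*j^3 + 15*j^2 + 13*j + 4) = (j - 4)*(j + 1)*(j^3 + 6*j^2 + 9*j + 4) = (j - 4)*(j + 1)^2*(j^2 + 5*j + 4) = (j - 4)*(j + 1)^2*(j + 4)*(j + 1)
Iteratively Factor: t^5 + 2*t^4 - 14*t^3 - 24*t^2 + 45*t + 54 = (t - 2)*(t^4 + 4*t^3 - 6*t^2 - 36*t - 27) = (t - 2)*(t + 3)*(t^3 + t^2 - 9*t - 9) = (t - 3)*(t - 2)*(t + 3)*(t^2 + 4*t + 3) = (t - 3)*(t - 2)*(t + 1)*(t + 3)*(t + 3)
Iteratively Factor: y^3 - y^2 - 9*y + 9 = (y - 3)*(y^2 + 2*y - 3) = (y - 3)*(y + 3)*(y - 1)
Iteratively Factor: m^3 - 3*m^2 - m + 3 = (m - 3)*(m^2 - 1) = (m - 3)*(m + 1)*(m - 1)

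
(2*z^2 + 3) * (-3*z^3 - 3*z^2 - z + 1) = -6*z^5 - 6*z^4 - 11*z^3 - 7*z^2 - 3*z + 3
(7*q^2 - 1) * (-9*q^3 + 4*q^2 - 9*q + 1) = -63*q^5 + 28*q^4 - 54*q^3 + 3*q^2 + 9*q - 1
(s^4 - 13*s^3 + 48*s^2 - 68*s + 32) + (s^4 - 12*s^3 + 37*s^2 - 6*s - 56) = 2*s^4 - 25*s^3 + 85*s^2 - 74*s - 24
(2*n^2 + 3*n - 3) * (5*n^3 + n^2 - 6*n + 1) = 10*n^5 + 17*n^4 - 24*n^3 - 19*n^2 + 21*n - 3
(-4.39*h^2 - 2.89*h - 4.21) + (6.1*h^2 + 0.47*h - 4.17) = 1.71*h^2 - 2.42*h - 8.38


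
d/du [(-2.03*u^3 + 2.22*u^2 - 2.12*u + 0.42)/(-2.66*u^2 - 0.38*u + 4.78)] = (5.3998*u^4 + 1.5428*u^3 - 35.593*u^2 + 23.4576*u - 9.974)/(7.0756*u^4 + 2.0216*u^3 - 25.2852*u^2 - 3.6328*u + 22.8484)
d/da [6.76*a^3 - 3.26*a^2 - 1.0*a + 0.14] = 20.28*a^2 - 6.52*a - 1.0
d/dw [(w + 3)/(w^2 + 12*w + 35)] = (w^2 + 12*w - 2*(w + 3)*(w + 6) + 35)/(w^2 + 12*w + 35)^2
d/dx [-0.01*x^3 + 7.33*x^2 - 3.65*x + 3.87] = -0.03*x^2 + 14.66*x - 3.65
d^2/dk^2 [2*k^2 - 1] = 4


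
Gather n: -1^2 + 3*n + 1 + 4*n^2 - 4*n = 4*n^2 - n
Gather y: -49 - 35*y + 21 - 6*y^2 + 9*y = -6*y^2 - 26*y - 28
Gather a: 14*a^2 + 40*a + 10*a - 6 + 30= 14*a^2 + 50*a + 24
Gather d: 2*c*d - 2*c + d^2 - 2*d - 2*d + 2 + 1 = -2*c + d^2 + d*(2*c - 4) + 3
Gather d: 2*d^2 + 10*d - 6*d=2*d^2 + 4*d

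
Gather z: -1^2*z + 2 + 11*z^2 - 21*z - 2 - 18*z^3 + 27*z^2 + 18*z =-18*z^3 + 38*z^2 - 4*z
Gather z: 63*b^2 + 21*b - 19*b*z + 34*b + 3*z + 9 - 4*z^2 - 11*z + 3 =63*b^2 + 55*b - 4*z^2 + z*(-19*b - 8) + 12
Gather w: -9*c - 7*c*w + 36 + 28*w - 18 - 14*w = -9*c + w*(14 - 7*c) + 18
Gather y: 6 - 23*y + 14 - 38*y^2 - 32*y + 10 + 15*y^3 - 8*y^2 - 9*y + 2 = 15*y^3 - 46*y^2 - 64*y + 32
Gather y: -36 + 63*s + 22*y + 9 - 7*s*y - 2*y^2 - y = 63*s - 2*y^2 + y*(21 - 7*s) - 27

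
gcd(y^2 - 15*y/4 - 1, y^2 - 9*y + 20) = y - 4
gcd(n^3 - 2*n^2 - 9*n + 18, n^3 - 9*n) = n^2 - 9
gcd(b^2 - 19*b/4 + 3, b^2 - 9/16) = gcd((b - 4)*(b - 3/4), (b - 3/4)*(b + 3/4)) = b - 3/4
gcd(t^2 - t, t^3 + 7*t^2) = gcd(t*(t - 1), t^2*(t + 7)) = t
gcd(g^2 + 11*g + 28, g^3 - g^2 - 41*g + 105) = g + 7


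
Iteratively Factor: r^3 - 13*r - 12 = (r + 3)*(r^2 - 3*r - 4) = (r - 4)*(r + 3)*(r + 1)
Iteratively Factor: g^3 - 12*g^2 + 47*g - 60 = (g - 3)*(g^2 - 9*g + 20) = (g - 5)*(g - 3)*(g - 4)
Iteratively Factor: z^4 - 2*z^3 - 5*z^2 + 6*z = (z - 1)*(z^3 - z^2 - 6*z) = (z - 1)*(z + 2)*(z^2 - 3*z) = (z - 3)*(z - 1)*(z + 2)*(z)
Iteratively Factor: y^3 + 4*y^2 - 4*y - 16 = (y + 2)*(y^2 + 2*y - 8) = (y - 2)*(y + 2)*(y + 4)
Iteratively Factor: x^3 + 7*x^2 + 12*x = (x)*(x^2 + 7*x + 12) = x*(x + 4)*(x + 3)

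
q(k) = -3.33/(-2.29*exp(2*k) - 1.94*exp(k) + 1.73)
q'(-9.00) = 0.00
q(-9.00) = -1.93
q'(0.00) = -3.47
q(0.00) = 1.33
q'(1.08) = -0.27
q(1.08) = 0.14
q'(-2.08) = -0.50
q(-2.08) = -2.29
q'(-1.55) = -1.39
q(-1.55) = -2.74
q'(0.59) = -0.72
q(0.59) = 0.36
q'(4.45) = -0.00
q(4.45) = 0.00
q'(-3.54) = -0.07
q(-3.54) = -1.99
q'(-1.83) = -0.77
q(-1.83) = -2.45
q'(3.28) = -0.00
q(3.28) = 0.00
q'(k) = -3.33*(4.58*exp(2*k) + 1.94*exp(k))/(-2.29*exp(2*k) - 1.94*exp(k) + 1.73)^2 = (-15.2514*exp(k) - 6.4602)*exp(k)/(2.29*exp(2*k) + 1.94*exp(k) - 1.73)^2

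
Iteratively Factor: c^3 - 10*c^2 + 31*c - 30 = (c - 5)*(c^2 - 5*c + 6) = (c - 5)*(c - 2)*(c - 3)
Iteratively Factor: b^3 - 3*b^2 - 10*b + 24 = (b - 4)*(b^2 + b - 6) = (b - 4)*(b + 3)*(b - 2)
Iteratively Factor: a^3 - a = (a)*(a^2 - 1) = a*(a - 1)*(a + 1)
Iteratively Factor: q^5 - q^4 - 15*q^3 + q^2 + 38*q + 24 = (q + 3)*(q^4 - 4*q^3 - 3*q^2 + 10*q + 8) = (q + 1)*(q + 3)*(q^3 - 5*q^2 + 2*q + 8) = (q + 1)^2*(q + 3)*(q^2 - 6*q + 8) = (q - 4)*(q + 1)^2*(q + 3)*(q - 2)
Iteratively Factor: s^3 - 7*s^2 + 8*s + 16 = (s - 4)*(s^2 - 3*s - 4) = (s - 4)*(s + 1)*(s - 4)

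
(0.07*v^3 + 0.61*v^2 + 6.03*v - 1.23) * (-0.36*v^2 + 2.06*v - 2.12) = -0.0252*v^5 - 0.0754*v^4 - 1.0626*v^3 + 11.5714*v^2 - 15.3174*v + 2.6076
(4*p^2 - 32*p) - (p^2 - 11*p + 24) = 3*p^2 - 21*p - 24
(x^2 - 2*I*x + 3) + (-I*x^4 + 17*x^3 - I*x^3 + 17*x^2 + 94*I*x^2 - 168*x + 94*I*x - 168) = -I*x^4 + 17*x^3 - I*x^3 + 18*x^2 + 94*I*x^2 - 168*x + 92*I*x - 165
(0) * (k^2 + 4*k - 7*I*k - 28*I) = 0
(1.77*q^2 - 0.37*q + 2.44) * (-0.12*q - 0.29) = -0.2124*q^3 - 0.4689*q^2 - 0.1855*q - 0.7076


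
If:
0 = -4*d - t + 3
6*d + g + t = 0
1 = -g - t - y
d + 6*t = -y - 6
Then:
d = 23/17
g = -97/17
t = -41/17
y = 121/17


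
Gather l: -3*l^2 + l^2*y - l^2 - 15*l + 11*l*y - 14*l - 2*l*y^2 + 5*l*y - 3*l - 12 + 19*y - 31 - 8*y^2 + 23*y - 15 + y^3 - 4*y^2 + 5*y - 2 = l^2*(y - 4) + l*(-2*y^2 + 16*y - 32) + y^3 - 12*y^2 + 47*y - 60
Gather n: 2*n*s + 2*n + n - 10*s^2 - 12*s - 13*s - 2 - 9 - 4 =n*(2*s + 3) - 10*s^2 - 25*s - 15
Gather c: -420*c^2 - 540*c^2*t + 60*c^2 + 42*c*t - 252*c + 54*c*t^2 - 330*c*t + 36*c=c^2*(-540*t - 360) + c*(54*t^2 - 288*t - 216)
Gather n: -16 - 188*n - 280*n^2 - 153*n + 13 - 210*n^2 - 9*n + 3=-490*n^2 - 350*n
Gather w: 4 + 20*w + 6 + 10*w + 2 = 30*w + 12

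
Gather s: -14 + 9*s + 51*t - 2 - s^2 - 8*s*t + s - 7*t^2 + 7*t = -s^2 + s*(10 - 8*t) - 7*t^2 + 58*t - 16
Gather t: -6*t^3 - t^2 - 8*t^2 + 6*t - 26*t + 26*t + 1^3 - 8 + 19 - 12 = -6*t^3 - 9*t^2 + 6*t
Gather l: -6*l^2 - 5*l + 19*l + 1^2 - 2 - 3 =-6*l^2 + 14*l - 4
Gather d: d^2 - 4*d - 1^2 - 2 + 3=d^2 - 4*d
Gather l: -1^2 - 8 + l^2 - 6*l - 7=l^2 - 6*l - 16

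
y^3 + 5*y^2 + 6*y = y*(y + 2)*(y + 3)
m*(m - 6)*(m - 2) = m^3 - 8*m^2 + 12*m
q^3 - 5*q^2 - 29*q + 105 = (q - 7)*(q - 3)*(q + 5)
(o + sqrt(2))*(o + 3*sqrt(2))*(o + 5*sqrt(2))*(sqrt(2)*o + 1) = sqrt(2)*o^4 + 19*o^3 + 55*sqrt(2)*o^2 + 106*o + 30*sqrt(2)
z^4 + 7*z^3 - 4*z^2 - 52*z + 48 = (z - 2)*(z - 1)*(z + 4)*(z + 6)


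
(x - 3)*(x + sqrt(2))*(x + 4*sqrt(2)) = x^3 - 3*x^2 + 5*sqrt(2)*x^2 - 15*sqrt(2)*x + 8*x - 24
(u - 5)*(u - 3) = u^2 - 8*u + 15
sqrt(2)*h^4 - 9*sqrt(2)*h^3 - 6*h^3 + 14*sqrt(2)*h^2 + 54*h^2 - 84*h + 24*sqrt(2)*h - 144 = (h - 6)*(h - 4)*(h - 3*sqrt(2))*(sqrt(2)*h + sqrt(2))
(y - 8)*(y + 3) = y^2 - 5*y - 24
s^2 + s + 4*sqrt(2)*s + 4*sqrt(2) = (s + 1)*(s + 4*sqrt(2))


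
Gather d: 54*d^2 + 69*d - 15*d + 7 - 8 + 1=54*d^2 + 54*d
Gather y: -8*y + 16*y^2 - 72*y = 16*y^2 - 80*y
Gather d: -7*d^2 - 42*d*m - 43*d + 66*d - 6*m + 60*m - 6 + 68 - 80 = -7*d^2 + d*(23 - 42*m) + 54*m - 18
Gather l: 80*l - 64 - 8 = 80*l - 72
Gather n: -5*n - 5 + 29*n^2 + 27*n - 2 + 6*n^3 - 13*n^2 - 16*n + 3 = 6*n^3 + 16*n^2 + 6*n - 4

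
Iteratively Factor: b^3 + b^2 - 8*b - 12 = (b - 3)*(b^2 + 4*b + 4) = (b - 3)*(b + 2)*(b + 2)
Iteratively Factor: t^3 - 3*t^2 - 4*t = (t)*(t^2 - 3*t - 4) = t*(t + 1)*(t - 4)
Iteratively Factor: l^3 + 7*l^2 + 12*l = (l + 4)*(l^2 + 3*l) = l*(l + 4)*(l + 3)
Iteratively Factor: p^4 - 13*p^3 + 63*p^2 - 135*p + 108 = (p - 3)*(p^3 - 10*p^2 + 33*p - 36) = (p - 3)^2*(p^2 - 7*p + 12) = (p - 4)*(p - 3)^2*(p - 3)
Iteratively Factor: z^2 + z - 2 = (z - 1)*(z + 2)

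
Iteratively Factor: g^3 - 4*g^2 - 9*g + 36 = (g - 4)*(g^2 - 9) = (g - 4)*(g + 3)*(g - 3)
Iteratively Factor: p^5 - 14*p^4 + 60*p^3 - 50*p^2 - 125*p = (p - 5)*(p^4 - 9*p^3 + 15*p^2 + 25*p) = (p - 5)*(p + 1)*(p^3 - 10*p^2 + 25*p) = p*(p - 5)*(p + 1)*(p^2 - 10*p + 25) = p*(p - 5)^2*(p + 1)*(p - 5)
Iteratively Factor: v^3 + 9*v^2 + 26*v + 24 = (v + 2)*(v^2 + 7*v + 12) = (v + 2)*(v + 4)*(v + 3)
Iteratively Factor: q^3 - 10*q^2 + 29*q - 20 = (q - 1)*(q^2 - 9*q + 20) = (q - 4)*(q - 1)*(q - 5)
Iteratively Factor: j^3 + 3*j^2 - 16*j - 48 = (j - 4)*(j^2 + 7*j + 12) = (j - 4)*(j + 4)*(j + 3)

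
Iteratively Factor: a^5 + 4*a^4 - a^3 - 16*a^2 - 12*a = (a + 3)*(a^4 + a^3 - 4*a^2 - 4*a) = a*(a + 3)*(a^3 + a^2 - 4*a - 4) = a*(a - 2)*(a + 3)*(a^2 + 3*a + 2) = a*(a - 2)*(a + 2)*(a + 3)*(a + 1)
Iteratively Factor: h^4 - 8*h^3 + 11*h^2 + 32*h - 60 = (h - 5)*(h^3 - 3*h^2 - 4*h + 12) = (h - 5)*(h + 2)*(h^2 - 5*h + 6) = (h - 5)*(h - 3)*(h + 2)*(h - 2)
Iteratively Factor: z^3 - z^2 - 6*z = (z)*(z^2 - z - 6) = z*(z - 3)*(z + 2)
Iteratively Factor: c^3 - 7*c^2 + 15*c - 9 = (c - 3)*(c^2 - 4*c + 3) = (c - 3)^2*(c - 1)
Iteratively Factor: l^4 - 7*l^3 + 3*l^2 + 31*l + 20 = (l - 5)*(l^3 - 2*l^2 - 7*l - 4) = (l - 5)*(l + 1)*(l^2 - 3*l - 4) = (l - 5)*(l - 4)*(l + 1)*(l + 1)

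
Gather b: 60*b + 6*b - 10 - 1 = 66*b - 11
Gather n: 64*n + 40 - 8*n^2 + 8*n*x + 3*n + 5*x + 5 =-8*n^2 + n*(8*x + 67) + 5*x + 45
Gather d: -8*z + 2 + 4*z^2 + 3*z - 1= 4*z^2 - 5*z + 1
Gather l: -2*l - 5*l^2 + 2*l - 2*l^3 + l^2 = -2*l^3 - 4*l^2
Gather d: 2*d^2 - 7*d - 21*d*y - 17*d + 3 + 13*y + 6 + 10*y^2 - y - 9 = 2*d^2 + d*(-21*y - 24) + 10*y^2 + 12*y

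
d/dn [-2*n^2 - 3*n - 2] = -4*n - 3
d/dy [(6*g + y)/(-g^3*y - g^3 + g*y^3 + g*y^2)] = (-g^2*y - g^2 + y^3 + y^2 - (6*g + y)*(-g^2 + 3*y^2 + 2*y))/(g*(g^2*y + g^2 - y^3 - y^2)^2)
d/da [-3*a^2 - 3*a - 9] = -6*a - 3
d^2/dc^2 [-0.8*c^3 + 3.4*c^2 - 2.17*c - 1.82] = 6.8 - 4.8*c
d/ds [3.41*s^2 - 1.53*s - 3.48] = 6.82*s - 1.53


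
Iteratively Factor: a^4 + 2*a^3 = (a)*(a^3 + 2*a^2) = a^2*(a^2 + 2*a) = a^3*(a + 2)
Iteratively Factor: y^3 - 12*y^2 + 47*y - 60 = (y - 3)*(y^2 - 9*y + 20) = (y - 4)*(y - 3)*(y - 5)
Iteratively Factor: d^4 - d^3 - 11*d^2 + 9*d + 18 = (d + 3)*(d^3 - 4*d^2 + d + 6) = (d - 2)*(d + 3)*(d^2 - 2*d - 3) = (d - 2)*(d + 1)*(d + 3)*(d - 3)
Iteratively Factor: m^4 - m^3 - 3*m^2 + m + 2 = (m + 1)*(m^3 - 2*m^2 - m + 2) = (m - 2)*(m + 1)*(m^2 - 1) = (m - 2)*(m + 1)^2*(m - 1)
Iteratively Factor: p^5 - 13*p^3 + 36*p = (p + 3)*(p^4 - 3*p^3 - 4*p^2 + 12*p) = (p - 3)*(p + 3)*(p^3 - 4*p) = (p - 3)*(p - 2)*(p + 3)*(p^2 + 2*p) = (p - 3)*(p - 2)*(p + 2)*(p + 3)*(p)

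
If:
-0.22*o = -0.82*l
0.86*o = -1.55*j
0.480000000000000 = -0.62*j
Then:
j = -0.77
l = 0.37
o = 1.40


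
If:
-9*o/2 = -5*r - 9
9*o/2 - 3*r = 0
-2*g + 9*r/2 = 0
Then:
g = -81/8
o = -3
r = -9/2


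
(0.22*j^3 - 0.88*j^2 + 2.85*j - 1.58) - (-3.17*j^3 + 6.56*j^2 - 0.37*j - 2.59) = 3.39*j^3 - 7.44*j^2 + 3.22*j + 1.01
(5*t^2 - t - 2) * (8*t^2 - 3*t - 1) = 40*t^4 - 23*t^3 - 18*t^2 + 7*t + 2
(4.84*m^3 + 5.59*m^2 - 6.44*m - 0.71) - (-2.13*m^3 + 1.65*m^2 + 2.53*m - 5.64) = 6.97*m^3 + 3.94*m^2 - 8.97*m + 4.93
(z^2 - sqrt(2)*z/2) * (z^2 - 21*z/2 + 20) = z^4 - 21*z^3/2 - sqrt(2)*z^3/2 + 21*sqrt(2)*z^2/4 + 20*z^2 - 10*sqrt(2)*z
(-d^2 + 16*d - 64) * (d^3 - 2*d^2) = -d^5 + 18*d^4 - 96*d^3 + 128*d^2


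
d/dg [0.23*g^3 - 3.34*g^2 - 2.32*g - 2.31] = 0.69*g^2 - 6.68*g - 2.32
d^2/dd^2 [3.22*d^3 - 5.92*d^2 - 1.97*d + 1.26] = 19.32*d - 11.84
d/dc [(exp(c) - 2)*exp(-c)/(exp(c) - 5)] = (-exp(2*c) + 4*exp(c) - 10)*exp(-c)/(exp(2*c) - 10*exp(c) + 25)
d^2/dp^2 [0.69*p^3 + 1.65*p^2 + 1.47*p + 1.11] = 4.14*p + 3.3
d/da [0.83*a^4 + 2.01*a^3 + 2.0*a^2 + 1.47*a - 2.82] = 3.32*a^3 + 6.03*a^2 + 4.0*a + 1.47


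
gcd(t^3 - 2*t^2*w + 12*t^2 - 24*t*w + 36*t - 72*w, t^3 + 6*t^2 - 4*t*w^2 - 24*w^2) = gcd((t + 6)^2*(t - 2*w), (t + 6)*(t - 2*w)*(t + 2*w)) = t^2 - 2*t*w + 6*t - 12*w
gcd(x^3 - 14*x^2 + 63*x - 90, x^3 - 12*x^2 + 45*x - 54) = x^2 - 9*x + 18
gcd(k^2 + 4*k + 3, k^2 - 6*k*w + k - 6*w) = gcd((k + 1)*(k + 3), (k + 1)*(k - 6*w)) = k + 1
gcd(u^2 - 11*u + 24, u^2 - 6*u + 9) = u - 3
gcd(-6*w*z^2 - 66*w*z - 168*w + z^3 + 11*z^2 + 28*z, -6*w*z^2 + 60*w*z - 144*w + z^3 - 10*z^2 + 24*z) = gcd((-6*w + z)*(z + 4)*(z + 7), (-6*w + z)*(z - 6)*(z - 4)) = -6*w + z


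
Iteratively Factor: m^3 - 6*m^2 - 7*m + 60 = (m + 3)*(m^2 - 9*m + 20) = (m - 5)*(m + 3)*(m - 4)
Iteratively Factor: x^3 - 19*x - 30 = (x + 3)*(x^2 - 3*x - 10) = (x - 5)*(x + 3)*(x + 2)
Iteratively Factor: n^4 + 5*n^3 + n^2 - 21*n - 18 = (n + 3)*(n^3 + 2*n^2 - 5*n - 6) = (n + 3)^2*(n^2 - n - 2) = (n - 2)*(n + 3)^2*(n + 1)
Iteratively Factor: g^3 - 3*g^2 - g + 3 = (g + 1)*(g^2 - 4*g + 3) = (g - 3)*(g + 1)*(g - 1)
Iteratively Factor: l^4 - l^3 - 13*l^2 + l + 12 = (l + 1)*(l^3 - 2*l^2 - 11*l + 12) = (l - 4)*(l + 1)*(l^2 + 2*l - 3) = (l - 4)*(l + 1)*(l + 3)*(l - 1)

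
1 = 1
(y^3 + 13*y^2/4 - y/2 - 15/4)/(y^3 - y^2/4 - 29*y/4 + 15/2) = (4*y^2 + y - 5)/(4*y^2 - 13*y + 10)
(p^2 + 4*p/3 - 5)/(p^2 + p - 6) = (p - 5/3)/(p - 2)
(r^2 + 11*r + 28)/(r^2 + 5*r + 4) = (r + 7)/(r + 1)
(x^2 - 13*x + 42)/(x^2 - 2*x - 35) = (x - 6)/(x + 5)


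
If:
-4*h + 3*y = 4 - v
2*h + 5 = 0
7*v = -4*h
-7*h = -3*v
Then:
No Solution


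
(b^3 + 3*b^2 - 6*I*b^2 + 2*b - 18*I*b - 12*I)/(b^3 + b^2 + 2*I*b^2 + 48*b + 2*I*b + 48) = (b + 2)/(b + 8*I)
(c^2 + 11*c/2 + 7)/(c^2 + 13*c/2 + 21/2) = (c + 2)/(c + 3)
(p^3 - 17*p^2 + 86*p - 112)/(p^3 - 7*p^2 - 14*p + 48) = (p - 7)/(p + 3)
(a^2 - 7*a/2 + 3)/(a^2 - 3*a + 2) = (a - 3/2)/(a - 1)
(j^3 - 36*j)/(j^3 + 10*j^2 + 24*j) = (j - 6)/(j + 4)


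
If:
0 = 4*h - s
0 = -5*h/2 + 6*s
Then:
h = 0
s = 0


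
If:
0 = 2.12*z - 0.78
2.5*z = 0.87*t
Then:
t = 1.06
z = 0.37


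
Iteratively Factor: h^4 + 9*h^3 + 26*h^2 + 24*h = (h + 4)*(h^3 + 5*h^2 + 6*h) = h*(h + 4)*(h^2 + 5*h + 6) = h*(h + 2)*(h + 4)*(h + 3)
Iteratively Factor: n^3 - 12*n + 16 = (n + 4)*(n^2 - 4*n + 4) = (n - 2)*(n + 4)*(n - 2)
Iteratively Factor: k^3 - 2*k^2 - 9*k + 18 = (k + 3)*(k^2 - 5*k + 6) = (k - 3)*(k + 3)*(k - 2)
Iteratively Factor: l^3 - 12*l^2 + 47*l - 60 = (l - 4)*(l^2 - 8*l + 15) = (l - 5)*(l - 4)*(l - 3)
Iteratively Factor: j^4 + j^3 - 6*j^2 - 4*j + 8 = (j + 2)*(j^3 - j^2 - 4*j + 4) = (j - 2)*(j + 2)*(j^2 + j - 2) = (j - 2)*(j - 1)*(j + 2)*(j + 2)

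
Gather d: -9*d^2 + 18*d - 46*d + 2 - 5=-9*d^2 - 28*d - 3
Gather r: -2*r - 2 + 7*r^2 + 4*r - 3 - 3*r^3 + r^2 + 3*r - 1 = -3*r^3 + 8*r^2 + 5*r - 6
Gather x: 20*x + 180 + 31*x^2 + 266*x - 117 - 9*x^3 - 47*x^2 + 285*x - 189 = -9*x^3 - 16*x^2 + 571*x - 126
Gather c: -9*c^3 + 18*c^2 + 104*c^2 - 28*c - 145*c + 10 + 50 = -9*c^3 + 122*c^2 - 173*c + 60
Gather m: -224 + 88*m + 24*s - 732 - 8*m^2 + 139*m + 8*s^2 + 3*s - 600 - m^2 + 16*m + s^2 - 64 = -9*m^2 + 243*m + 9*s^2 + 27*s - 1620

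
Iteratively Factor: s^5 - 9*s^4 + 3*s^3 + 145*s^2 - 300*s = (s)*(s^4 - 9*s^3 + 3*s^2 + 145*s - 300) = s*(s - 5)*(s^3 - 4*s^2 - 17*s + 60) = s*(s - 5)*(s + 4)*(s^2 - 8*s + 15) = s*(s - 5)*(s - 3)*(s + 4)*(s - 5)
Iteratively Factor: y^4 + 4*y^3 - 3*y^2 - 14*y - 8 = (y + 1)*(y^3 + 3*y^2 - 6*y - 8) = (y + 1)*(y + 4)*(y^2 - y - 2) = (y + 1)^2*(y + 4)*(y - 2)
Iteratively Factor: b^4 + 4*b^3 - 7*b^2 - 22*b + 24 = (b - 1)*(b^3 + 5*b^2 - 2*b - 24) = (b - 2)*(b - 1)*(b^2 + 7*b + 12) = (b - 2)*(b - 1)*(b + 3)*(b + 4)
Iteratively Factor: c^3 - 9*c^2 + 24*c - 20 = (c - 2)*(c^2 - 7*c + 10) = (c - 5)*(c - 2)*(c - 2)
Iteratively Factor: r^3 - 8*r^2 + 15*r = (r)*(r^2 - 8*r + 15) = r*(r - 5)*(r - 3)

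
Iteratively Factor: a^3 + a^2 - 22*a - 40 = (a + 2)*(a^2 - a - 20) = (a - 5)*(a + 2)*(a + 4)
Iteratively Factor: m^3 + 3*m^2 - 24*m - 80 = (m + 4)*(m^2 - m - 20) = (m + 4)^2*(m - 5)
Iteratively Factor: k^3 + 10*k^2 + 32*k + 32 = (k + 2)*(k^2 + 8*k + 16) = (k + 2)*(k + 4)*(k + 4)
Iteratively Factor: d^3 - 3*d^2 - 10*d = (d)*(d^2 - 3*d - 10) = d*(d + 2)*(d - 5)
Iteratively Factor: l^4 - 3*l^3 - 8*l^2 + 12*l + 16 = (l - 4)*(l^3 + l^2 - 4*l - 4) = (l - 4)*(l + 1)*(l^2 - 4) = (l - 4)*(l + 1)*(l + 2)*(l - 2)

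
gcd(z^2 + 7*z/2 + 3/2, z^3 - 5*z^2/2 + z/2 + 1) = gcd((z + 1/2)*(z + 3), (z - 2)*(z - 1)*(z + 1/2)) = z + 1/2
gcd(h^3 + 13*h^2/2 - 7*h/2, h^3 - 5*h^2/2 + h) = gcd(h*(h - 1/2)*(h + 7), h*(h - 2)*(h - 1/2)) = h^2 - h/2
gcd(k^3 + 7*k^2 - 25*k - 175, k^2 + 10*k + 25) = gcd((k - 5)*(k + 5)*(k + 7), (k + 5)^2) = k + 5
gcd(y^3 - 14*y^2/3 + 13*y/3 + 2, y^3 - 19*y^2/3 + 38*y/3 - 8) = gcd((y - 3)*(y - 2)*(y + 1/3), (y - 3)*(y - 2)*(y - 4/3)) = y^2 - 5*y + 6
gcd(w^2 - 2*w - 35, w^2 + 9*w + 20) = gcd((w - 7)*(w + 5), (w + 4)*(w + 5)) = w + 5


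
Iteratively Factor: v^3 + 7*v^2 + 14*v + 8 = (v + 2)*(v^2 + 5*v + 4) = (v + 1)*(v + 2)*(v + 4)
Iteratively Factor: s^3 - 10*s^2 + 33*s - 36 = (s - 3)*(s^2 - 7*s + 12) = (s - 3)^2*(s - 4)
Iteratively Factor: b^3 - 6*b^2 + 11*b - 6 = (b - 1)*(b^2 - 5*b + 6) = (b - 2)*(b - 1)*(b - 3)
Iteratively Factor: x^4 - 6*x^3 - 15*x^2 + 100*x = (x - 5)*(x^3 - x^2 - 20*x) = (x - 5)*(x + 4)*(x^2 - 5*x) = x*(x - 5)*(x + 4)*(x - 5)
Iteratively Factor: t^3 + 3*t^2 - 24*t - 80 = (t - 5)*(t^2 + 8*t + 16) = (t - 5)*(t + 4)*(t + 4)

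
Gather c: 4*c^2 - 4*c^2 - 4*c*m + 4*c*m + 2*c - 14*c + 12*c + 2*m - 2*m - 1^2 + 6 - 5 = 0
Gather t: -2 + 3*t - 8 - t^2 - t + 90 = -t^2 + 2*t + 80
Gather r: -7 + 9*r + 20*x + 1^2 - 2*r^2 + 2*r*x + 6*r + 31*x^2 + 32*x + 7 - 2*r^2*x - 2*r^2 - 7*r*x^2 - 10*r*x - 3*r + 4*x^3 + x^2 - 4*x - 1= r^2*(-2*x - 4) + r*(-7*x^2 - 8*x + 12) + 4*x^3 + 32*x^2 + 48*x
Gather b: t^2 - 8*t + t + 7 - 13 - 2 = t^2 - 7*t - 8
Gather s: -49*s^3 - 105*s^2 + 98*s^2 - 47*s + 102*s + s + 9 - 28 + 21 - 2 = -49*s^3 - 7*s^2 + 56*s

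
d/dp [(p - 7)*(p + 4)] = 2*p - 3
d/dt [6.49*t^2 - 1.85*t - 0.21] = 12.98*t - 1.85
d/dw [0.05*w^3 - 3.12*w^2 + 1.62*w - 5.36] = 0.15*w^2 - 6.24*w + 1.62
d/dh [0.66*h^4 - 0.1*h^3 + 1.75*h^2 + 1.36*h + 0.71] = 2.64*h^3 - 0.3*h^2 + 3.5*h + 1.36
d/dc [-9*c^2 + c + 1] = 1 - 18*c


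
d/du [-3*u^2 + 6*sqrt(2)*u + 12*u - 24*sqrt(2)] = -6*u + 6*sqrt(2) + 12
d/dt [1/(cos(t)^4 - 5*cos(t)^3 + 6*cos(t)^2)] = (4*cos(t)^2 - 15*cos(t) + 12)*sin(t)/((cos(t)^2 - 5*cos(t) + 6)^2*cos(t)^3)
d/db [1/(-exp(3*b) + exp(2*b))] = (3*exp(b) - 2)*exp(-2*b)/(1 - exp(b))^2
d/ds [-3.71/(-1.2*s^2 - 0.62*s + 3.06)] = (-8.904*s - 2.3002)/(1.2*s^2 + 0.62*s - 3.06)^2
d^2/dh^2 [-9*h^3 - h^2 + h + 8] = -54*h - 2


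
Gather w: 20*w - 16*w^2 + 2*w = -16*w^2 + 22*w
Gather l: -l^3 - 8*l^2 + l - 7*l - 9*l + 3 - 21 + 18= -l^3 - 8*l^2 - 15*l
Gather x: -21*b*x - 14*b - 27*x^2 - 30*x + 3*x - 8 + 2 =-14*b - 27*x^2 + x*(-21*b - 27) - 6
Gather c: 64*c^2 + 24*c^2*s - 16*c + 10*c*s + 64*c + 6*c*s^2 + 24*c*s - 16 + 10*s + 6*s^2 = c^2*(24*s + 64) + c*(6*s^2 + 34*s + 48) + 6*s^2 + 10*s - 16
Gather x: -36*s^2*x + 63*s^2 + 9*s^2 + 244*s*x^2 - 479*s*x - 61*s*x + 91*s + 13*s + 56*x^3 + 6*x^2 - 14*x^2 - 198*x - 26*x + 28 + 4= 72*s^2 + 104*s + 56*x^3 + x^2*(244*s - 8) + x*(-36*s^2 - 540*s - 224) + 32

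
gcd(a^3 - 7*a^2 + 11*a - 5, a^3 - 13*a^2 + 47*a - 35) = a^2 - 6*a + 5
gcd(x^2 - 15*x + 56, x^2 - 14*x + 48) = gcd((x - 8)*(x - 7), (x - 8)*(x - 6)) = x - 8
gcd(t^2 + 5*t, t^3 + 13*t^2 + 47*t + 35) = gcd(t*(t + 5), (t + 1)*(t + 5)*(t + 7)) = t + 5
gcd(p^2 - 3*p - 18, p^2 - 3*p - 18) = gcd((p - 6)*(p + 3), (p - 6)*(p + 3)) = p^2 - 3*p - 18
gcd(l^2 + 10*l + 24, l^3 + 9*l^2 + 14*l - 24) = l^2 + 10*l + 24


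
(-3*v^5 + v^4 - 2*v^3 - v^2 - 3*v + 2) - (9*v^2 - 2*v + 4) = -3*v^5 + v^4 - 2*v^3 - 10*v^2 - v - 2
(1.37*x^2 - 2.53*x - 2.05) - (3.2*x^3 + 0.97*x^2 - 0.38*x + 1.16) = -3.2*x^3 + 0.4*x^2 - 2.15*x - 3.21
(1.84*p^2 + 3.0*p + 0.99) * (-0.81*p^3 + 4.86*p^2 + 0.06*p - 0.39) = -1.4904*p^5 + 6.5124*p^4 + 13.8885*p^3 + 4.2738*p^2 - 1.1106*p - 0.3861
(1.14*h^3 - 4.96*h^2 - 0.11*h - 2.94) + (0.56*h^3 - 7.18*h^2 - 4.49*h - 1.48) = 1.7*h^3 - 12.14*h^2 - 4.6*h - 4.42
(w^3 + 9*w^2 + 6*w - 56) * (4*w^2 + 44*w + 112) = 4*w^5 + 80*w^4 + 532*w^3 + 1048*w^2 - 1792*w - 6272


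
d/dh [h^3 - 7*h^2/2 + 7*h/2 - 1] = 3*h^2 - 7*h + 7/2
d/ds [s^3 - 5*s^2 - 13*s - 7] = 3*s^2 - 10*s - 13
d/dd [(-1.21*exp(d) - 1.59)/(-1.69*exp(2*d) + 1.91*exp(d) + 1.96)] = (-2.0449*exp(2*d) - 5.3742*exp(d) + 0.6653)*exp(d)/(2.8561*exp(4*d) - 6.4558*exp(3*d) - 2.9767*exp(2*d) + 7.4872*exp(d) + 3.8416)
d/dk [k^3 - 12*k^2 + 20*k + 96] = 3*k^2 - 24*k + 20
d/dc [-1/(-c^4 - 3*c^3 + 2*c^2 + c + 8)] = (-4*c^3 - 9*c^2 + 4*c + 1)/(-c^4 - 3*c^3 + 2*c^2 + c + 8)^2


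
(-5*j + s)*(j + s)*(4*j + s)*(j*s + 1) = -20*j^4*s - 21*j^3*s^2 - 20*j^3 - 21*j^2*s + j*s^4 + s^3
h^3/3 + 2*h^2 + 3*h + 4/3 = (h/3 + 1/3)*(h + 1)*(h + 4)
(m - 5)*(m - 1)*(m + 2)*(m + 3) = m^4 - m^3 - 19*m^2 - 11*m + 30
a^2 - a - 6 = (a - 3)*(a + 2)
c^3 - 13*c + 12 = (c - 3)*(c - 1)*(c + 4)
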